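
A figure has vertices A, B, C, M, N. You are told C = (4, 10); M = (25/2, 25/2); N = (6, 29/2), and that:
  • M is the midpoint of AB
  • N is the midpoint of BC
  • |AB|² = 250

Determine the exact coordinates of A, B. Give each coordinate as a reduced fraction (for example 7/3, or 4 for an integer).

1. B_x = 8  [B = 2·N−C = 2·(6, 29/2)−(4, 10)]
2. B_y = 19  [B = 2·N−C = 2·(6, 29/2)−(4, 10)]
   so B = (8, 19)
3. A_x = 17  [A = 2·M−B = 2·(25/2, 25/2)−(8, 19)]
4. A_y = 6  [A = 2·M−B = 2·(25/2, 25/2)−(8, 19)]
   so A = (17, 6)

A = (17, 6)
B = (8, 19)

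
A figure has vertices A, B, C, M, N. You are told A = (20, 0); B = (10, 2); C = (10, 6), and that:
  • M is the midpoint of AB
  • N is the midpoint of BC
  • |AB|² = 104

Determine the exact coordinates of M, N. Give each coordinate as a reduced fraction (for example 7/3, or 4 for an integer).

M = (15, 1)
N = (10, 4)

1. M_x = 15  [2·M = A+B = (20, 0)+(10, 2)]
2. M_y = 1  [2·M = A+B = (20, 0)+(10, 2)]
   so M = (15, 1)
3. N_x = 10  [2·N = B+C = (10, 2)+(10, 6)]
4. N_y = 4  [2·N = B+C = (10, 2)+(10, 6)]
   so N = (10, 4)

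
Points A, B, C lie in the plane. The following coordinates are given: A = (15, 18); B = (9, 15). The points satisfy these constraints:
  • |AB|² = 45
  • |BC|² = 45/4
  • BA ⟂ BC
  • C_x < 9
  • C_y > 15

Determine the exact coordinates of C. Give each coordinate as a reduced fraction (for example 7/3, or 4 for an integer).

C = (15/2, 18)

1. C_x = 15/2  [[BA ⟂ BC ⇒ 6x+3y-99=0] ∩ [|C−(9, 15)|²=45/4]]
2. C_y = 18  [[BA ⟂ BC ⇒ 6x+3y-99=0] ∩ [|C−(9, 15)|²=45/4]]
   so C = (15/2, 18)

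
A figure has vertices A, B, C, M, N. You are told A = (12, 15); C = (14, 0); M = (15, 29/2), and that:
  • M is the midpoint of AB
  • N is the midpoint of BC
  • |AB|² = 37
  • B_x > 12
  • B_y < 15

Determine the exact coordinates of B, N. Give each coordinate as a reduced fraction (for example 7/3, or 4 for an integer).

B = (18, 14)
N = (16, 7)

1. B_x = 18  [B = 2·M−A = 2·(15, 29/2)−(12, 15)]
2. B_y = 14  [B = 2·M−A = 2·(15, 29/2)−(12, 15)]
   so B = (18, 14)
3. N_x = 16  [2·N = B+C = (18, 14)+(14, 0)]
4. N_y = 7  [2·N = B+C = (18, 14)+(14, 0)]
   so N = (16, 7)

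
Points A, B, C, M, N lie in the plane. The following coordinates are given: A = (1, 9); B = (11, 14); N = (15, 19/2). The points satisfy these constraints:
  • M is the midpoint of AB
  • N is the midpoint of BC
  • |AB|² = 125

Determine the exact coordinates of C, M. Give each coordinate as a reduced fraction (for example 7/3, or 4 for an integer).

C = (19, 5)
M = (6, 23/2)

1. M_x = 6  [2·M = A+B = (1, 9)+(11, 14)]
2. M_y = 23/2  [2·M = A+B = (1, 9)+(11, 14)]
   so M = (6, 23/2)
3. C_x = 19  [C = 2·N−B = 2·(15, 19/2)−(11, 14)]
4. C_y = 5  [C = 2·N−B = 2·(15, 19/2)−(11, 14)]
   so C = (19, 5)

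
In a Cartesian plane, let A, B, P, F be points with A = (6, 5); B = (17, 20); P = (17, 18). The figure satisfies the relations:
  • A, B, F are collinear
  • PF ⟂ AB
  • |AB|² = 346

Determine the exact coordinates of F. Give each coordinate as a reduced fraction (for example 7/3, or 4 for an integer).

F = (2776/173, 3235/173)

1. F_x = 2776/173  [[A, B, F are collinear ⇒ -15x+11y+35=0] ∩ [PF ⟂ AB ⇒ 11x+15y-457=0]]
2. F_y = 3235/173  [[A, B, F are collinear ⇒ -15x+11y+35=0] ∩ [PF ⟂ AB ⇒ 11x+15y-457=0]]
   so F = (2776/173, 3235/173)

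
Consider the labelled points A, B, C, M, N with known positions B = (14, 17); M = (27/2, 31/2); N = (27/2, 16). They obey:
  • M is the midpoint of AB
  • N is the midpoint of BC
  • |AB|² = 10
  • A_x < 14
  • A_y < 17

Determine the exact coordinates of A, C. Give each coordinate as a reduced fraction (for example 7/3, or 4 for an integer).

A = (13, 14)
C = (13, 15)

1. A_x = 13  [A = 2·M−B = 2·(27/2, 31/2)−(14, 17)]
2. A_y = 14  [A = 2·M−B = 2·(27/2, 31/2)−(14, 17)]
   so A = (13, 14)
3. C_x = 13  [C = 2·N−B = 2·(27/2, 16)−(14, 17)]
4. C_y = 15  [C = 2·N−B = 2·(27/2, 16)−(14, 17)]
   so C = (13, 15)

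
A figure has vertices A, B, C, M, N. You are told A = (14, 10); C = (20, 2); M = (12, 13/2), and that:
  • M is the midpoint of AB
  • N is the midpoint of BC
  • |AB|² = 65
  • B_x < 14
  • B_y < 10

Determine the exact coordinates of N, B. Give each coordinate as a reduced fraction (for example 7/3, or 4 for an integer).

N = (15, 5/2)
B = (10, 3)

1. B_x = 10  [B = 2·M−A = 2·(12, 13/2)−(14, 10)]
2. B_y = 3  [B = 2·M−A = 2·(12, 13/2)−(14, 10)]
   so B = (10, 3)
3. N_x = 15  [2·N = B+C = (10, 3)+(20, 2)]
4. N_y = 5/2  [2·N = B+C = (10, 3)+(20, 2)]
   so N = (15, 5/2)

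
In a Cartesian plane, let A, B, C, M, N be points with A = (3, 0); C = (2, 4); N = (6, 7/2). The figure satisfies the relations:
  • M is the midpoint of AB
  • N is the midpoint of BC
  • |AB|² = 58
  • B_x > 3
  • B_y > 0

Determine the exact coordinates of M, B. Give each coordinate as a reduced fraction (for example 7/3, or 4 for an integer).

1. B_x = 10  [B = 2·N−C = 2·(6, 7/2)−(2, 4)]
2. B_y = 3  [B = 2·N−C = 2·(6, 7/2)−(2, 4)]
   so B = (10, 3)
3. M_x = 13/2  [2·M = A+B = (3, 0)+(10, 3)]
4. M_y = 3/2  [2·M = A+B = (3, 0)+(10, 3)]
   so M = (13/2, 3/2)

M = (13/2, 3/2)
B = (10, 3)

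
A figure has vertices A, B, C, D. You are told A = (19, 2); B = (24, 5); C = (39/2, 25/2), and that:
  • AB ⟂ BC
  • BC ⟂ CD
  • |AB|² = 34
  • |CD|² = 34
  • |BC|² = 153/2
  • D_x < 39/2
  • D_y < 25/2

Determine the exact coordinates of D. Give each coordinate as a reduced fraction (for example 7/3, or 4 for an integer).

D = (29/2, 19/2)

1. D_x = 29/2  [[BC ⟂ CD ⇒ -9/2x+15/2y-6=0] ∩ [|D−(39/2, 25/2)|²=34]]
2. D_y = 19/2  [[BC ⟂ CD ⇒ -9/2x+15/2y-6=0] ∩ [|D−(39/2, 25/2)|²=34]]
   so D = (29/2, 19/2)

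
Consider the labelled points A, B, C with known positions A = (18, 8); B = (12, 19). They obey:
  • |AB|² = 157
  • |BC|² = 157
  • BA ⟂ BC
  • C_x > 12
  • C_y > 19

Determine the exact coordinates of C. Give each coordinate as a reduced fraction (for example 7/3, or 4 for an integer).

C = (23, 25)

1. C_x = 23  [[BA ⟂ BC ⇒ 6x-11y+137=0] ∩ [|C−(12, 19)|²=157]]
2. C_y = 25  [[BA ⟂ BC ⇒ 6x-11y+137=0] ∩ [|C−(12, 19)|²=157]]
   so C = (23, 25)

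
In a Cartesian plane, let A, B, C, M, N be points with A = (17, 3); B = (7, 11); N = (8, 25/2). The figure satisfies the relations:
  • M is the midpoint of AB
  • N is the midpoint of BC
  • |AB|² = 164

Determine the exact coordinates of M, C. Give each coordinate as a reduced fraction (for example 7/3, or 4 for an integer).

1. M_x = 12  [2·M = A+B = (17, 3)+(7, 11)]
2. M_y = 7  [2·M = A+B = (17, 3)+(7, 11)]
   so M = (12, 7)
3. C_x = 9  [C = 2·N−B = 2·(8, 25/2)−(7, 11)]
4. C_y = 14  [C = 2·N−B = 2·(8, 25/2)−(7, 11)]
   so C = (9, 14)

M = (12, 7)
C = (9, 14)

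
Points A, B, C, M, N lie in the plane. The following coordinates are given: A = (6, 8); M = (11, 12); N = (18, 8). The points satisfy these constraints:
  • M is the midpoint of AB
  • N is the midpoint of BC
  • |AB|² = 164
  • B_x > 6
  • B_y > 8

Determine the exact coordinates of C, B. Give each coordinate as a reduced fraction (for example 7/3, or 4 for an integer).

1. B_x = 16  [B = 2·M−A = 2·(11, 12)−(6, 8)]
2. B_y = 16  [B = 2·M−A = 2·(11, 12)−(6, 8)]
   so B = (16, 16)
3. C_x = 20  [C = 2·N−B = 2·(18, 8)−(16, 16)]
4. C_y = 0  [C = 2·N−B = 2·(18, 8)−(16, 16)]
   so C = (20, 0)

C = (20, 0)
B = (16, 16)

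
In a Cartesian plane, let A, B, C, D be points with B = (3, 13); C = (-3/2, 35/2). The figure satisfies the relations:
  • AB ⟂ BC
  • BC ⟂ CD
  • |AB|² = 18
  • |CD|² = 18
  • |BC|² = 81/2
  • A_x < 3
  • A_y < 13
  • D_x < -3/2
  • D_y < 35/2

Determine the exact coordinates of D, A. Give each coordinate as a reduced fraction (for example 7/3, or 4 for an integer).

D = (-9/2, 29/2)
A = (0, 10)

1. D_x = -9/2  [[BC ⟂ CD ⇒ -9/2x+9/2y-171/2=0] ∩ [|D−(-3/2, 35/2)|²=18]]
2. D_y = 29/2  [[BC ⟂ CD ⇒ -9/2x+9/2y-171/2=0] ∩ [|D−(-3/2, 35/2)|²=18]]
   so D = (-9/2, 29/2)
3. A_x = 0  [[AB ⟂ BC ⇒ 9/2x-9/2y+45=0] ∩ [|A−(3, 13)|²=18]]
4. A_y = 10  [[AB ⟂ BC ⇒ 9/2x-9/2y+45=0] ∩ [|A−(3, 13)|²=18]]
   so A = (0, 10)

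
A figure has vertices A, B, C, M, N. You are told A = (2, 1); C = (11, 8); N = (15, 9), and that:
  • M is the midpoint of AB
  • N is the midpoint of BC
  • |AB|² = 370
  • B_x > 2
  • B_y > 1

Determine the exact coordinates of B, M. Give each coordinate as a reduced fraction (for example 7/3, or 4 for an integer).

B = (19, 10)
M = (21/2, 11/2)

1. B_x = 19  [B = 2·N−C = 2·(15, 9)−(11, 8)]
2. B_y = 10  [B = 2·N−C = 2·(15, 9)−(11, 8)]
   so B = (19, 10)
3. M_x = 21/2  [2·M = A+B = (2, 1)+(19, 10)]
4. M_y = 11/2  [2·M = A+B = (2, 1)+(19, 10)]
   so M = (21/2, 11/2)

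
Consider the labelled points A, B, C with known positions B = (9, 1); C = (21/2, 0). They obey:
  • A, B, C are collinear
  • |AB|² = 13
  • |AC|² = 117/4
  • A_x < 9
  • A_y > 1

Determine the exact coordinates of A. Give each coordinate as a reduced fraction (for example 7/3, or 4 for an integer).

A = (6, 3)

1. A_x = 6  [[A, B, C are collinear ⇒ 1x+3/2y-21/2=0] ∩ [|A−(9, 1)|²=13]]
2. A_y = 3  [[A, B, C are collinear ⇒ 1x+3/2y-21/2=0] ∩ [|A−(9, 1)|²=13]]
   so A = (6, 3)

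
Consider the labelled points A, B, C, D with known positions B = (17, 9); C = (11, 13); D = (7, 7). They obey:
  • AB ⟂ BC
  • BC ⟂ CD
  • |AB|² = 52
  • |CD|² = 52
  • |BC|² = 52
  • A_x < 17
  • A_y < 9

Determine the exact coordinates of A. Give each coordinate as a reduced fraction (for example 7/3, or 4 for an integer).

A = (13, 3)

1. A_x = 13  [[AB ⟂ BC ⇒ 6x-4y-66=0] ∩ [|A−(17, 9)|²=52]]
2. A_y = 3  [[AB ⟂ BC ⇒ 6x-4y-66=0] ∩ [|A−(17, 9)|²=52]]
   so A = (13, 3)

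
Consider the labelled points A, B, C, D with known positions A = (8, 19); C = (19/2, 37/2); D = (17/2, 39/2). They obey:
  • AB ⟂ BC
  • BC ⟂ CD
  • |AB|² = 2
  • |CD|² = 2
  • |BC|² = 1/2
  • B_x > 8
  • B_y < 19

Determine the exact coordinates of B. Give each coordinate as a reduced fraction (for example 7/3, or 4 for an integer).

1. B_x = 9  [[BC ⟂ CD ⇒ 1x-1y+9=0] ∩ [|B−(8, 19)|²=2]]
2. B_y = 18  [[BC ⟂ CD ⇒ 1x-1y+9=0] ∩ [|B−(8, 19)|²=2]]
   so B = (9, 18)

B = (9, 18)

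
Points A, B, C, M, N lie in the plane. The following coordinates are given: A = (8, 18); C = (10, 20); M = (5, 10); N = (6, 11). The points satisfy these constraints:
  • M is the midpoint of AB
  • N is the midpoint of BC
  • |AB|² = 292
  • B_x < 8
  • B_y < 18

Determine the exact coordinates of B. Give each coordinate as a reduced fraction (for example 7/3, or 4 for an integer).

B = (2, 2)

1. B_x = 2  [B = 2·M−A = 2·(5, 10)−(8, 18)]
2. B_y = 2  [B = 2·M−A = 2·(5, 10)−(8, 18)]
   so B = (2, 2)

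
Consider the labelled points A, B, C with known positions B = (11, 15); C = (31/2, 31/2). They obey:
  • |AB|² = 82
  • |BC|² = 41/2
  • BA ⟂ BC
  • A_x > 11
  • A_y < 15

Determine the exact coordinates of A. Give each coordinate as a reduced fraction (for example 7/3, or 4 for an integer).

A = (12, 6)

1. A_x = 12  [[BA ⟂ BC ⇒ 9/2x+1/2y-57=0] ∩ [|A−(11, 15)|²=82]]
2. A_y = 6  [[BA ⟂ BC ⇒ 9/2x+1/2y-57=0] ∩ [|A−(11, 15)|²=82]]
   so A = (12, 6)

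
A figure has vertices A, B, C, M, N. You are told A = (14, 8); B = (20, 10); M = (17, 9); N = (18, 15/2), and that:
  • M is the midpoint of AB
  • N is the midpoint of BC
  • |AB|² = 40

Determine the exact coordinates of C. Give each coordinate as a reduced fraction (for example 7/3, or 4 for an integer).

C = (16, 5)

1. C_x = 16  [C = 2·N−B = 2·(18, 15/2)−(20, 10)]
2. C_y = 5  [C = 2·N−B = 2·(18, 15/2)−(20, 10)]
   so C = (16, 5)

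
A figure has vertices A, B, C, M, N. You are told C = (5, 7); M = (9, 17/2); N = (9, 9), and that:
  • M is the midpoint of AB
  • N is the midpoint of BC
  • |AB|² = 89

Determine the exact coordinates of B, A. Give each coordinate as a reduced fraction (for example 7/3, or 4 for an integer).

B = (13, 11)
A = (5, 6)

1. B_x = 13  [B = 2·N−C = 2·(9, 9)−(5, 7)]
2. B_y = 11  [B = 2·N−C = 2·(9, 9)−(5, 7)]
   so B = (13, 11)
3. A_x = 5  [A = 2·M−B = 2·(9, 17/2)−(13, 11)]
4. A_y = 6  [A = 2·M−B = 2·(9, 17/2)−(13, 11)]
   so A = (5, 6)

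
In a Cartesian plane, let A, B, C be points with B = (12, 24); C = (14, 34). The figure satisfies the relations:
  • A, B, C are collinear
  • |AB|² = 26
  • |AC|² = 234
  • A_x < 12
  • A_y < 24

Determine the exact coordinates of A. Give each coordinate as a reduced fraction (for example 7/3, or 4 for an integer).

A = (11, 19)

1. A_x = 11  [[A, B, C are collinear ⇒ -10x+2y+72=0] ∩ [|A−(12, 24)|²=26]]
2. A_y = 19  [[A, B, C are collinear ⇒ -10x+2y+72=0] ∩ [|A−(12, 24)|²=26]]
   so A = (11, 19)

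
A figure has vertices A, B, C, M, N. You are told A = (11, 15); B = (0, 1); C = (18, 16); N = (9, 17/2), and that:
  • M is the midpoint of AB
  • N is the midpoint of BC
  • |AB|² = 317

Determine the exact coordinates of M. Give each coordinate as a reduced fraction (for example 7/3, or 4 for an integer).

M = (11/2, 8)

1. M_x = 11/2  [2·M = A+B = (11, 15)+(0, 1)]
2. M_y = 8  [2·M = A+B = (11, 15)+(0, 1)]
   so M = (11/2, 8)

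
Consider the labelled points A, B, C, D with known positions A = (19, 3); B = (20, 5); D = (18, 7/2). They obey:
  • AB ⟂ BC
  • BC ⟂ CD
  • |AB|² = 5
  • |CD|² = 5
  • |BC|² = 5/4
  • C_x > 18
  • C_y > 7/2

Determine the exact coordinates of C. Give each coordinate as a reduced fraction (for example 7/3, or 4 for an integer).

C = (19, 11/2)

1. C_x = 19  [[AB ⟂ BC ⇒ 1x+2y-30=0] ∩ [|C−(18, 7/2)|²=5]]
2. C_y = 11/2  [[AB ⟂ BC ⇒ 1x+2y-30=0] ∩ [|C−(18, 7/2)|²=5]]
   so C = (19, 11/2)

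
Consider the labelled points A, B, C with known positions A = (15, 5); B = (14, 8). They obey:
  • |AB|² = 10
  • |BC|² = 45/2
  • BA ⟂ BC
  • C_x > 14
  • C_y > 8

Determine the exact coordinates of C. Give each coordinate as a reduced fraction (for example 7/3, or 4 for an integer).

C = (37/2, 19/2)

1. C_x = 37/2  [[BA ⟂ BC ⇒ 1x-3y+10=0] ∩ [|C−(14, 8)|²=45/2]]
2. C_y = 19/2  [[BA ⟂ BC ⇒ 1x-3y+10=0] ∩ [|C−(14, 8)|²=45/2]]
   so C = (37/2, 19/2)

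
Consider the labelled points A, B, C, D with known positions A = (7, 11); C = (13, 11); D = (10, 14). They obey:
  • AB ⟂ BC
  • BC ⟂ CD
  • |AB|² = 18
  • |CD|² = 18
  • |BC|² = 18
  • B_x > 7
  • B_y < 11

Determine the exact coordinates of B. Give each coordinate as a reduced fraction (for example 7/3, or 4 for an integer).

B = (10, 8)

1. B_x = 10  [[BC ⟂ CD ⇒ 3x-3y-6=0] ∩ [|B−(7, 11)|²=18]]
2. B_y = 8  [[BC ⟂ CD ⇒ 3x-3y-6=0] ∩ [|B−(7, 11)|²=18]]
   so B = (10, 8)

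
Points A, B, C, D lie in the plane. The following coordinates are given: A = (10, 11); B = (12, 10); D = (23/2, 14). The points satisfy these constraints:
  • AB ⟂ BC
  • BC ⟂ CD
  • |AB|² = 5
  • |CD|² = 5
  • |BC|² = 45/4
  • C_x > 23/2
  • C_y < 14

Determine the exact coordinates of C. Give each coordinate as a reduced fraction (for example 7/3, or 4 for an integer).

1. C_x = 27/2  [[AB ⟂ BC ⇒ 2x-1y-14=0] ∩ [|C−(23/2, 14)|²=5]]
2. C_y = 13  [[AB ⟂ BC ⇒ 2x-1y-14=0] ∩ [|C−(23/2, 14)|²=5]]
   so C = (27/2, 13)

C = (27/2, 13)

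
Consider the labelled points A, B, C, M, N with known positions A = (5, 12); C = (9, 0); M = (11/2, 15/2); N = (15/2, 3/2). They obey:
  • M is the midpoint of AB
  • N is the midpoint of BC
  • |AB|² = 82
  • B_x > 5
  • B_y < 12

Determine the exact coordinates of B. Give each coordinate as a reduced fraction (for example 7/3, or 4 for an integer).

B = (6, 3)

1. B_x = 6  [B = 2·M−A = 2·(11/2, 15/2)−(5, 12)]
2. B_y = 3  [B = 2·M−A = 2·(11/2, 15/2)−(5, 12)]
   so B = (6, 3)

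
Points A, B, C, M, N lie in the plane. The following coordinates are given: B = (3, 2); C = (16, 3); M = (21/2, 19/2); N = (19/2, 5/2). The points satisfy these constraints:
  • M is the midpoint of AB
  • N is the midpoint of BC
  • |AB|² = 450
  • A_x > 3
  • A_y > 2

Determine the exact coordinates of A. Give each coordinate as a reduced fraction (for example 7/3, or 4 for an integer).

A = (18, 17)

1. A_x = 18  [A = 2·M−B = 2·(21/2, 19/2)−(3, 2)]
2. A_y = 17  [A = 2·M−B = 2·(21/2, 19/2)−(3, 2)]
   so A = (18, 17)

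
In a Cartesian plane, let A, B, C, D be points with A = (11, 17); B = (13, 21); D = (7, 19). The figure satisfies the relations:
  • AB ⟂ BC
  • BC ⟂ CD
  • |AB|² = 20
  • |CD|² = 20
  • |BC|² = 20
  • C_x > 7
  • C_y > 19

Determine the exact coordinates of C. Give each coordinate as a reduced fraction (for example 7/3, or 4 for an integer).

1. C_x = 9  [[AB ⟂ BC ⇒ 2x+4y-110=0] ∩ [|C−(7, 19)|²=20]]
2. C_y = 23  [[AB ⟂ BC ⇒ 2x+4y-110=0] ∩ [|C−(7, 19)|²=20]]
   so C = (9, 23)

C = (9, 23)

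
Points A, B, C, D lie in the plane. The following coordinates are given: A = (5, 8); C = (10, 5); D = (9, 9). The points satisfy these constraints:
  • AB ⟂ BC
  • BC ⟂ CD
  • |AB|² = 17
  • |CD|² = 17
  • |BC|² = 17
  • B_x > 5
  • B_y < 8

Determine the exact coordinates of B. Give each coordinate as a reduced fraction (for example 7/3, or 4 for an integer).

B = (6, 4)

1. B_x = 6  [[BC ⟂ CD ⇒ 1x-4y+10=0] ∩ [|B−(5, 8)|²=17]]
2. B_y = 4  [[BC ⟂ CD ⇒ 1x-4y+10=0] ∩ [|B−(5, 8)|²=17]]
   so B = (6, 4)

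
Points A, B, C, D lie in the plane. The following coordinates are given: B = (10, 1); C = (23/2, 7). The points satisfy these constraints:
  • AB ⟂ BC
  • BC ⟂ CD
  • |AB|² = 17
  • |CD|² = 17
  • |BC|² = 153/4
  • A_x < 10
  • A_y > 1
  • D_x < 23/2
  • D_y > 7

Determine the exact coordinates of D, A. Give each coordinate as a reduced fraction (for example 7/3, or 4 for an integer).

D = (15/2, 8)
A = (6, 2)

1. D_x = 15/2  [[BC ⟂ CD ⇒ 3/2x+6y-237/4=0] ∩ [|D−(23/2, 7)|²=17]]
2. D_y = 8  [[BC ⟂ CD ⇒ 3/2x+6y-237/4=0] ∩ [|D−(23/2, 7)|²=17]]
   so D = (15/2, 8)
3. A_x = 6  [[AB ⟂ BC ⇒ -3/2x-6y+21=0] ∩ [|A−(10, 1)|²=17]]
4. A_y = 2  [[AB ⟂ BC ⇒ -3/2x-6y+21=0] ∩ [|A−(10, 1)|²=17]]
   so A = (6, 2)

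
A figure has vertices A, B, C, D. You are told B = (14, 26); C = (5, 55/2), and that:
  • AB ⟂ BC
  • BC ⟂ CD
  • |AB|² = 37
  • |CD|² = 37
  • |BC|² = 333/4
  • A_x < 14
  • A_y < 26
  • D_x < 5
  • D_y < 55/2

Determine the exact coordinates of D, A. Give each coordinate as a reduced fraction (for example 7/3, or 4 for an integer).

1. D_x = 4  [[BC ⟂ CD ⇒ -9x+3/2y+15/4=0] ∩ [|D−(5, 55/2)|²=37]]
2. D_y = 43/2  [[BC ⟂ CD ⇒ -9x+3/2y+15/4=0] ∩ [|D−(5, 55/2)|²=37]]
   so D = (4, 43/2)
3. A_x = 13  [[AB ⟂ BC ⇒ 9x-3/2y-87=0] ∩ [|A−(14, 26)|²=37]]
4. A_y = 20  [[AB ⟂ BC ⇒ 9x-3/2y-87=0] ∩ [|A−(14, 26)|²=37]]
   so A = (13, 20)

D = (4, 43/2)
A = (13, 20)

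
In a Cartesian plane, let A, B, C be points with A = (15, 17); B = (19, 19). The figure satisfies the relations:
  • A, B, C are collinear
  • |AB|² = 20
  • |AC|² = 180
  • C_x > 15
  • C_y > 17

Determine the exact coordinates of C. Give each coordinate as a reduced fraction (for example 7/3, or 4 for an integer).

C = (27, 23)

1. C_x = 27  [[A, B, C are collinear ⇒ -2x+4y-38=0] ∩ [|C−(15, 17)|²=180]]
2. C_y = 23  [[A, B, C are collinear ⇒ -2x+4y-38=0] ∩ [|C−(15, 17)|²=180]]
   so C = (27, 23)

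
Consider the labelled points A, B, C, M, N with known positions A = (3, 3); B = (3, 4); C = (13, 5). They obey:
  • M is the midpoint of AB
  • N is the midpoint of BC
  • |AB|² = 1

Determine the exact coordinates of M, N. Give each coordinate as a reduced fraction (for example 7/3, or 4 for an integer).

1. M_x = 3  [2·M = A+B = (3, 3)+(3, 4)]
2. M_y = 7/2  [2·M = A+B = (3, 3)+(3, 4)]
   so M = (3, 7/2)
3. N_x = 8  [2·N = B+C = (3, 4)+(13, 5)]
4. N_y = 9/2  [2·N = B+C = (3, 4)+(13, 5)]
   so N = (8, 9/2)

M = (3, 7/2)
N = (8, 9/2)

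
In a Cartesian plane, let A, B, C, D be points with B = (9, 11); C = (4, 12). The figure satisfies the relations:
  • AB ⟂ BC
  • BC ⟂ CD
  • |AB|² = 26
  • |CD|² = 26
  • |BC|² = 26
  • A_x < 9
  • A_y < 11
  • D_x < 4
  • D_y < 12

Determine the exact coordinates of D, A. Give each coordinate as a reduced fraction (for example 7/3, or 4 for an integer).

1. D_x = 3  [[BC ⟂ CD ⇒ -5x+1y+8=0] ∩ [|D−(4, 12)|²=26]]
2. D_y = 7  [[BC ⟂ CD ⇒ -5x+1y+8=0] ∩ [|D−(4, 12)|²=26]]
   so D = (3, 7)
3. A_x = 8  [[AB ⟂ BC ⇒ 5x-1y-34=0] ∩ [|A−(9, 11)|²=26]]
4. A_y = 6  [[AB ⟂ BC ⇒ 5x-1y-34=0] ∩ [|A−(9, 11)|²=26]]
   so A = (8, 6)

D = (3, 7)
A = (8, 6)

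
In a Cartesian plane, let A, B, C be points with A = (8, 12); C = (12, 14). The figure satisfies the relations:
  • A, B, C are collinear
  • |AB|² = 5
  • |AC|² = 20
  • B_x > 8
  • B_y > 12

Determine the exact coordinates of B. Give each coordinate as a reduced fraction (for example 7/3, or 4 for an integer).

1. B_x = 10  [[A, B, C are collinear ⇒ 2x-4y+32=0] ∩ [|B−(8, 12)|²=5]]
2. B_y = 13  [[A, B, C are collinear ⇒ 2x-4y+32=0] ∩ [|B−(8, 12)|²=5]]
   so B = (10, 13)

B = (10, 13)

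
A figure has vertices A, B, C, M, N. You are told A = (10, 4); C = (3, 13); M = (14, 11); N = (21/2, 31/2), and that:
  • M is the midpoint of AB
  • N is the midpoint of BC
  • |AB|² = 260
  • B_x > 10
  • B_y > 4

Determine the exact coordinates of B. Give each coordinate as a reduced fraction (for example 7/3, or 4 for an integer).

B = (18, 18)

1. B_x = 18  [B = 2·M−A = 2·(14, 11)−(10, 4)]
2. B_y = 18  [B = 2·M−A = 2·(14, 11)−(10, 4)]
   so B = (18, 18)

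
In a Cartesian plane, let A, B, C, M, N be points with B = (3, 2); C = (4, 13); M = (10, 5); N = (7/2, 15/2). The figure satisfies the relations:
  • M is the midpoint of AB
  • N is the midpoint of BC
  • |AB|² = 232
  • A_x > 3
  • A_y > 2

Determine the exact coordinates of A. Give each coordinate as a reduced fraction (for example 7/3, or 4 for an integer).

1. A_x = 17  [A = 2·M−B = 2·(10, 5)−(3, 2)]
2. A_y = 8  [A = 2·M−B = 2·(10, 5)−(3, 2)]
   so A = (17, 8)

A = (17, 8)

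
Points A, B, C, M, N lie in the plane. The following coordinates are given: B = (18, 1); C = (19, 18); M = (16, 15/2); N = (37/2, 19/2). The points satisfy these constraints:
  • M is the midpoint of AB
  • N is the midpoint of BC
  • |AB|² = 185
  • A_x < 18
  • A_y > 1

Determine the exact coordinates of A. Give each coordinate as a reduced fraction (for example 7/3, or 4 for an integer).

1. A_x = 14  [A = 2·M−B = 2·(16, 15/2)−(18, 1)]
2. A_y = 14  [A = 2·M−B = 2·(16, 15/2)−(18, 1)]
   so A = (14, 14)

A = (14, 14)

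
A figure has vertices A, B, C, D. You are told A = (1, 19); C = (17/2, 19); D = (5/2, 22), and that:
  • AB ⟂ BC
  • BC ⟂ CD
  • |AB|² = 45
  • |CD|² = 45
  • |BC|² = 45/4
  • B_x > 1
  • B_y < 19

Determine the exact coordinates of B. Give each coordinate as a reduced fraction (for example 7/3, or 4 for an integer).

1. B_x = 7  [[BC ⟂ CD ⇒ 6x-3y+6=0] ∩ [|B−(1, 19)|²=45]]
2. B_y = 16  [[BC ⟂ CD ⇒ 6x-3y+6=0] ∩ [|B−(1, 19)|²=45]]
   so B = (7, 16)

B = (7, 16)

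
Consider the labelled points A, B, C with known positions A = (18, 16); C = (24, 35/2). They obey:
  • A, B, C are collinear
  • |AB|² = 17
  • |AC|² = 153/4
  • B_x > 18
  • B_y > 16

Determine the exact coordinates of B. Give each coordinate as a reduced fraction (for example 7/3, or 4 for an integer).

B = (22, 17)

1. B_x = 22  [[A, B, C are collinear ⇒ 3/2x-6y+69=0] ∩ [|B−(18, 16)|²=17]]
2. B_y = 17  [[A, B, C are collinear ⇒ 3/2x-6y+69=0] ∩ [|B−(18, 16)|²=17]]
   so B = (22, 17)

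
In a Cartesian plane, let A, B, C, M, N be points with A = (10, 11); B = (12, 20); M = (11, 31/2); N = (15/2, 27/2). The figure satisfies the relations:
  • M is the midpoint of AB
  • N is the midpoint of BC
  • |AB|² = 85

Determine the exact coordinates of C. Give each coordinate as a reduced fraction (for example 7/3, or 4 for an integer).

1. C_x = 3  [C = 2·N−B = 2·(15/2, 27/2)−(12, 20)]
2. C_y = 7  [C = 2·N−B = 2·(15/2, 27/2)−(12, 20)]
   so C = (3, 7)

C = (3, 7)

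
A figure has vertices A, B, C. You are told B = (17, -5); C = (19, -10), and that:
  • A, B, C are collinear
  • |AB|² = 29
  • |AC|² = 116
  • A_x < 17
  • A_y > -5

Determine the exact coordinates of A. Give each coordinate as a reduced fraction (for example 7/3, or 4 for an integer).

A = (15, 0)

1. A_x = 15  [[A, B, C are collinear ⇒ 5x+2y-75=0] ∩ [|A−(17, -5)|²=29]]
2. A_y = 0  [[A, B, C are collinear ⇒ 5x+2y-75=0] ∩ [|A−(17, -5)|²=29]]
   so A = (15, 0)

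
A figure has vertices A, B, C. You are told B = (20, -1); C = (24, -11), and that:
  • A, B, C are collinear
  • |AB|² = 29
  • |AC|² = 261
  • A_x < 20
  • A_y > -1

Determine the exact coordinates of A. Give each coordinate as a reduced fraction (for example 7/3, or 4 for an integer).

A = (18, 4)

1. A_x = 18  [[A, B, C are collinear ⇒ 10x+4y-196=0] ∩ [|A−(20, -1)|²=29]]
2. A_y = 4  [[A, B, C are collinear ⇒ 10x+4y-196=0] ∩ [|A−(20, -1)|²=29]]
   so A = (18, 4)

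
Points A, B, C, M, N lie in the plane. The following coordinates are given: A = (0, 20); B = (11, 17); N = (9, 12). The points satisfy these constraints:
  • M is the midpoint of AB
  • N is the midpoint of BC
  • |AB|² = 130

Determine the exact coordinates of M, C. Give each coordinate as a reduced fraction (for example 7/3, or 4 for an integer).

M = (11/2, 37/2)
C = (7, 7)

1. M_x = 11/2  [2·M = A+B = (0, 20)+(11, 17)]
2. M_y = 37/2  [2·M = A+B = (0, 20)+(11, 17)]
   so M = (11/2, 37/2)
3. C_x = 7  [C = 2·N−B = 2·(9, 12)−(11, 17)]
4. C_y = 7  [C = 2·N−B = 2·(9, 12)−(11, 17)]
   so C = (7, 7)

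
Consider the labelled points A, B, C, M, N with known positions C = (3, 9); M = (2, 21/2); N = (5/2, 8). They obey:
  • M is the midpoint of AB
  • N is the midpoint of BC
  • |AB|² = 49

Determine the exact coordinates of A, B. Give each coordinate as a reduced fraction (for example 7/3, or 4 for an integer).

1. B_x = 2  [B = 2·N−C = 2·(5/2, 8)−(3, 9)]
2. B_y = 7  [B = 2·N−C = 2·(5/2, 8)−(3, 9)]
   so B = (2, 7)
3. A_x = 2  [A = 2·M−B = 2·(2, 21/2)−(2, 7)]
4. A_y = 14  [A = 2·M−B = 2·(2, 21/2)−(2, 7)]
   so A = (2, 14)

A = (2, 14)
B = (2, 7)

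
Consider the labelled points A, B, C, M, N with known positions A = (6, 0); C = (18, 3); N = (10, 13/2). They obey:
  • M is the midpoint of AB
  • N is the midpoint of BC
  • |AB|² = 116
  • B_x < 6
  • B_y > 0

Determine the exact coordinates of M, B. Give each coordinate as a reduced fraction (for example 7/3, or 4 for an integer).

1. B_x = 2  [B = 2·N−C = 2·(10, 13/2)−(18, 3)]
2. B_y = 10  [B = 2·N−C = 2·(10, 13/2)−(18, 3)]
   so B = (2, 10)
3. M_x = 4  [2·M = A+B = (6, 0)+(2, 10)]
4. M_y = 5  [2·M = A+B = (6, 0)+(2, 10)]
   so M = (4, 5)

M = (4, 5)
B = (2, 10)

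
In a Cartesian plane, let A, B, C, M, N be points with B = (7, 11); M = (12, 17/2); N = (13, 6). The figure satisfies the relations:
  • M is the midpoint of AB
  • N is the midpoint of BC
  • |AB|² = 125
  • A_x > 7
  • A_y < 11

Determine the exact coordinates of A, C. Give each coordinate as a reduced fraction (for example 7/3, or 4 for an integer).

A = (17, 6)
C = (19, 1)

1. A_x = 17  [A = 2·M−B = 2·(12, 17/2)−(7, 11)]
2. A_y = 6  [A = 2·M−B = 2·(12, 17/2)−(7, 11)]
   so A = (17, 6)
3. C_x = 19  [C = 2·N−B = 2·(13, 6)−(7, 11)]
4. C_y = 1  [C = 2·N−B = 2·(13, 6)−(7, 11)]
   so C = (19, 1)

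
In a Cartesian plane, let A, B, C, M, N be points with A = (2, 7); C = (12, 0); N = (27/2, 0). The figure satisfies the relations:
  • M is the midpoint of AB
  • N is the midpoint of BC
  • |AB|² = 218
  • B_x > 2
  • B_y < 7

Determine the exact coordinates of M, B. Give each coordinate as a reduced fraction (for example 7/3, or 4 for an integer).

1. B_x = 15  [B = 2·N−C = 2·(27/2, 0)−(12, 0)]
2. B_y = 0  [B = 2·N−C = 2·(27/2, 0)−(12, 0)]
   so B = (15, 0)
3. M_x = 17/2  [2·M = A+B = (2, 7)+(15, 0)]
4. M_y = 7/2  [2·M = A+B = (2, 7)+(15, 0)]
   so M = (17/2, 7/2)

M = (17/2, 7/2)
B = (15, 0)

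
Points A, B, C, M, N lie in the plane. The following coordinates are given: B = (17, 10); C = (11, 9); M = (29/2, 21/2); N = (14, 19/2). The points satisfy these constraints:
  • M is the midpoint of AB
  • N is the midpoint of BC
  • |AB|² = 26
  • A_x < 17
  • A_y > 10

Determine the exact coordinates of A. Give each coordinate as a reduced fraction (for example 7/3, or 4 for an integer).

1. A_x = 12  [A = 2·M−B = 2·(29/2, 21/2)−(17, 10)]
2. A_y = 11  [A = 2·M−B = 2·(29/2, 21/2)−(17, 10)]
   so A = (12, 11)

A = (12, 11)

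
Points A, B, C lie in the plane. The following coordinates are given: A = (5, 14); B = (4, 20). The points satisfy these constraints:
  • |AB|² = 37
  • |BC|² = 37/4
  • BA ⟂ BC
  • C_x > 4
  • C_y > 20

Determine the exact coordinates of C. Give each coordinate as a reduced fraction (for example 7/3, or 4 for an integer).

C = (7, 41/2)

1. C_x = 7  [[BA ⟂ BC ⇒ 1x-6y+116=0] ∩ [|C−(4, 20)|²=37/4]]
2. C_y = 41/2  [[BA ⟂ BC ⇒ 1x-6y+116=0] ∩ [|C−(4, 20)|²=37/4]]
   so C = (7, 41/2)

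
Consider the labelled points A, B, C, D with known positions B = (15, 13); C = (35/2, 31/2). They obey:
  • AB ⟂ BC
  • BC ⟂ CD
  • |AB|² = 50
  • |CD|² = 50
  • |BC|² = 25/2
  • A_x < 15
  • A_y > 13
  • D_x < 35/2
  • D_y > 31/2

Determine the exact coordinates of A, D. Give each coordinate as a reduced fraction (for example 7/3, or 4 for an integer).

1. A_x = 10  [[AB ⟂ BC ⇒ -5/2x-5/2y+70=0] ∩ [|A−(15, 13)|²=50]]
2. A_y = 18  [[AB ⟂ BC ⇒ -5/2x-5/2y+70=0] ∩ [|A−(15, 13)|²=50]]
   so A = (10, 18)
3. D_x = 25/2  [[BC ⟂ CD ⇒ 5/2x+5/2y-165/2=0] ∩ [|D−(35/2, 31/2)|²=50]]
4. D_y = 41/2  [[BC ⟂ CD ⇒ 5/2x+5/2y-165/2=0] ∩ [|D−(35/2, 31/2)|²=50]]
   so D = (25/2, 41/2)

A = (10, 18)
D = (25/2, 41/2)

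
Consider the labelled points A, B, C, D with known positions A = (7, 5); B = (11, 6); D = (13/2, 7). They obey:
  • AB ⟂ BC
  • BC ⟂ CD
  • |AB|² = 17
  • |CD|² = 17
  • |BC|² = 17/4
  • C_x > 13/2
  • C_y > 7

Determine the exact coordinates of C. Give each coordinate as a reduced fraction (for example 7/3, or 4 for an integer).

1. C_x = 21/2  [[AB ⟂ BC ⇒ 4x+1y-50=0] ∩ [|C−(13/2, 7)|²=17]]
2. C_y = 8  [[AB ⟂ BC ⇒ 4x+1y-50=0] ∩ [|C−(13/2, 7)|²=17]]
   so C = (21/2, 8)

C = (21/2, 8)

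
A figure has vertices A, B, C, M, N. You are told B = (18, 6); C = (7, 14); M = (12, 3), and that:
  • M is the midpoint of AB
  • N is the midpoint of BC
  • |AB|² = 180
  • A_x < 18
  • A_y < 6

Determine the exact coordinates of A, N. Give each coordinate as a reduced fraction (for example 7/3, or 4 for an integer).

1. A_x = 6  [A = 2·M−B = 2·(12, 3)−(18, 6)]
2. A_y = 0  [A = 2·M−B = 2·(12, 3)−(18, 6)]
   so A = (6, 0)
3. N_x = 25/2  [2·N = B+C = (18, 6)+(7, 14)]
4. N_y = 10  [2·N = B+C = (18, 6)+(7, 14)]
   so N = (25/2, 10)

A = (6, 0)
N = (25/2, 10)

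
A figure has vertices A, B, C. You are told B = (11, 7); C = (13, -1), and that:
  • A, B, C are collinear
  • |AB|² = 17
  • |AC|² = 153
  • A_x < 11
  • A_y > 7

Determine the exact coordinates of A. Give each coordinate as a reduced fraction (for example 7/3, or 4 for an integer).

A = (10, 11)

1. A_x = 10  [[A, B, C are collinear ⇒ 8x+2y-102=0] ∩ [|A−(11, 7)|²=17]]
2. A_y = 11  [[A, B, C are collinear ⇒ 8x+2y-102=0] ∩ [|A−(11, 7)|²=17]]
   so A = (10, 11)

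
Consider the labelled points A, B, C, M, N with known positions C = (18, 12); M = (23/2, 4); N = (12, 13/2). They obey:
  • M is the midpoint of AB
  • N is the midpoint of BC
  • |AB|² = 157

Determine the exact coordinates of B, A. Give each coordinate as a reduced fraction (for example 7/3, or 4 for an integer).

1. B_x = 6  [B = 2·N−C = 2·(12, 13/2)−(18, 12)]
2. B_y = 1  [B = 2·N−C = 2·(12, 13/2)−(18, 12)]
   so B = (6, 1)
3. A_x = 17  [A = 2·M−B = 2·(23/2, 4)−(6, 1)]
4. A_y = 7  [A = 2·M−B = 2·(23/2, 4)−(6, 1)]
   so A = (17, 7)

B = (6, 1)
A = (17, 7)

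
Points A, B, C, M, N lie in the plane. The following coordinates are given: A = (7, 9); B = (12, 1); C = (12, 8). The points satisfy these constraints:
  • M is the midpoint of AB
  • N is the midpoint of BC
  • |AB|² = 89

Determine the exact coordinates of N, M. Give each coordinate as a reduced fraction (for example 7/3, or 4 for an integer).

1. M_x = 19/2  [2·M = A+B = (7, 9)+(12, 1)]
2. M_y = 5  [2·M = A+B = (7, 9)+(12, 1)]
   so M = (19/2, 5)
3. N_x = 12  [2·N = B+C = (12, 1)+(12, 8)]
4. N_y = 9/2  [2·N = B+C = (12, 1)+(12, 8)]
   so N = (12, 9/2)

N = (12, 9/2)
M = (19/2, 5)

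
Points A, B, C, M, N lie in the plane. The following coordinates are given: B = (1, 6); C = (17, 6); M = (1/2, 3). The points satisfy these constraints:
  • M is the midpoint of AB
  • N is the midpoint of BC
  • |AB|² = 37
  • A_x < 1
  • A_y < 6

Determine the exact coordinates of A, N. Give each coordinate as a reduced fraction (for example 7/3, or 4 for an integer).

1. A_x = 0  [A = 2·M−B = 2·(1/2, 3)−(1, 6)]
2. A_y = 0  [A = 2·M−B = 2·(1/2, 3)−(1, 6)]
   so A = (0, 0)
3. N_x = 9  [2·N = B+C = (1, 6)+(17, 6)]
4. N_y = 6  [2·N = B+C = (1, 6)+(17, 6)]
   so N = (9, 6)

A = (0, 0)
N = (9, 6)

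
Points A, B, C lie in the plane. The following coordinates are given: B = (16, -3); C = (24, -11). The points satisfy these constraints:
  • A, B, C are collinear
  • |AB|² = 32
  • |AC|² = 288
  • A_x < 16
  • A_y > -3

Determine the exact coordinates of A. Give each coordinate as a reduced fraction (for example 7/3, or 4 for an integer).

1. A_x = 12  [[A, B, C are collinear ⇒ 8x+8y-104=0] ∩ [|A−(16, -3)|²=32]]
2. A_y = 1  [[A, B, C are collinear ⇒ 8x+8y-104=0] ∩ [|A−(16, -3)|²=32]]
   so A = (12, 1)

A = (12, 1)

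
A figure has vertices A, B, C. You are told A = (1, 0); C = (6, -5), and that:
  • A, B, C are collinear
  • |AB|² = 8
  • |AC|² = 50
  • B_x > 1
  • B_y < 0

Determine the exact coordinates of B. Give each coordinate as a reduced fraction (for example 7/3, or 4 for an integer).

1. B_x = 3  [[A, B, C are collinear ⇒ -5x-5y+5=0] ∩ [|B−(1, 0)|²=8]]
2. B_y = -2  [[A, B, C are collinear ⇒ -5x-5y+5=0] ∩ [|B−(1, 0)|²=8]]
   so B = (3, -2)

B = (3, -2)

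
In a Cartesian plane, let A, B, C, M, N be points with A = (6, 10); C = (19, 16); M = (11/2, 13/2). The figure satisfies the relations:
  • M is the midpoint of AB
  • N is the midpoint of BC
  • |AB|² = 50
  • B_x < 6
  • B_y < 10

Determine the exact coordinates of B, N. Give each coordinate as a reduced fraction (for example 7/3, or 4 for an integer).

1. B_x = 5  [B = 2·M−A = 2·(11/2, 13/2)−(6, 10)]
2. B_y = 3  [B = 2·M−A = 2·(11/2, 13/2)−(6, 10)]
   so B = (5, 3)
3. N_x = 12  [2·N = B+C = (5, 3)+(19, 16)]
4. N_y = 19/2  [2·N = B+C = (5, 3)+(19, 16)]
   so N = (12, 19/2)

B = (5, 3)
N = (12, 19/2)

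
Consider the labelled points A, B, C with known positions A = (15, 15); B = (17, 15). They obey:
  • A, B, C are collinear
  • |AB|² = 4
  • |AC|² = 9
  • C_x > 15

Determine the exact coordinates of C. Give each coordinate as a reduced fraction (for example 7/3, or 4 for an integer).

1. C_x = 18  [[A, B, C are collinear ⇒ 2y-30=0] ∩ [|C−(15, 15)|²=9]]
2. C_y = 15  [[A, B, C are collinear ⇒ 2y-30=0] ∩ [|C−(15, 15)|²=9]]
   so C = (18, 15)

C = (18, 15)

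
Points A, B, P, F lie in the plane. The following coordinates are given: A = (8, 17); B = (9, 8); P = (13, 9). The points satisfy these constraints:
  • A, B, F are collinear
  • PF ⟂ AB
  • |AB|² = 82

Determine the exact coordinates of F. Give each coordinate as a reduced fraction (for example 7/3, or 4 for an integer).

1. F_x = 733/82  [[A, B, F are collinear ⇒ 9x+1y-89=0] ∩ [PF ⟂ AB ⇒ 1x-9y+68=0]]
2. F_y = 701/82  [[A, B, F are collinear ⇒ 9x+1y-89=0] ∩ [PF ⟂ AB ⇒ 1x-9y+68=0]]
   so F = (733/82, 701/82)

F = (733/82, 701/82)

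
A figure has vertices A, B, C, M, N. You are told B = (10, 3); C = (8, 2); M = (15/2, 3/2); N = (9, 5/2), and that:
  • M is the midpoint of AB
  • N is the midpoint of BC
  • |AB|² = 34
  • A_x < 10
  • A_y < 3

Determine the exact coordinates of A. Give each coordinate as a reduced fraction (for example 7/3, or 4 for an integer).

A = (5, 0)

1. A_x = 5  [A = 2·M−B = 2·(15/2, 3/2)−(10, 3)]
2. A_y = 0  [A = 2·M−B = 2·(15/2, 3/2)−(10, 3)]
   so A = (5, 0)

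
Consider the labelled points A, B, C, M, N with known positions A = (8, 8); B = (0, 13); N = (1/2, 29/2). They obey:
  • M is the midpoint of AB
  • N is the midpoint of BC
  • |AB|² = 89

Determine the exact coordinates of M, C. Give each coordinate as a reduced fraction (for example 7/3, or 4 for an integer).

M = (4, 21/2)
C = (1, 16)

1. M_x = 4  [2·M = A+B = (8, 8)+(0, 13)]
2. M_y = 21/2  [2·M = A+B = (8, 8)+(0, 13)]
   so M = (4, 21/2)
3. C_x = 1  [C = 2·N−B = 2·(1/2, 29/2)−(0, 13)]
4. C_y = 16  [C = 2·N−B = 2·(1/2, 29/2)−(0, 13)]
   so C = (1, 16)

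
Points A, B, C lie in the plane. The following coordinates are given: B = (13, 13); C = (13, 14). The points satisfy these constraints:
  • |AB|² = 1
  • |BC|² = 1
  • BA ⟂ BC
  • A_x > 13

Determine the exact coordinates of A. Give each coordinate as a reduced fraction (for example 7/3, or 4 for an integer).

A = (14, 13)

1. A_x = 14  [[BA ⟂ BC ⇒ 1y-13=0] ∩ [|A−(13, 13)|²=1]]
2. A_y = 13  [[BA ⟂ BC ⇒ 1y-13=0] ∩ [|A−(13, 13)|²=1]]
   so A = (14, 13)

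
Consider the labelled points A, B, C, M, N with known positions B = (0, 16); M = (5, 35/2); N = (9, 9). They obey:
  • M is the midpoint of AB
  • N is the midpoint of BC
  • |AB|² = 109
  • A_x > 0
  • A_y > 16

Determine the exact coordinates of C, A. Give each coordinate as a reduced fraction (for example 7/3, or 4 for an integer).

C = (18, 2)
A = (10, 19)

1. A_x = 10  [A = 2·M−B = 2·(5, 35/2)−(0, 16)]
2. A_y = 19  [A = 2·M−B = 2·(5, 35/2)−(0, 16)]
   so A = (10, 19)
3. C_x = 18  [C = 2·N−B = 2·(9, 9)−(0, 16)]
4. C_y = 2  [C = 2·N−B = 2·(9, 9)−(0, 16)]
   so C = (18, 2)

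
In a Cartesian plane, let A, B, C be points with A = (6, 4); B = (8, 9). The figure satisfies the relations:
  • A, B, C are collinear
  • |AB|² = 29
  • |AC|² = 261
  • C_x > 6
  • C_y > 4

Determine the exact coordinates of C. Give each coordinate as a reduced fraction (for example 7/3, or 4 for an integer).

1. C_x = 12  [[A, B, C are collinear ⇒ -5x+2y+22=0] ∩ [|C−(6, 4)|²=261]]
2. C_y = 19  [[A, B, C are collinear ⇒ -5x+2y+22=0] ∩ [|C−(6, 4)|²=261]]
   so C = (12, 19)

C = (12, 19)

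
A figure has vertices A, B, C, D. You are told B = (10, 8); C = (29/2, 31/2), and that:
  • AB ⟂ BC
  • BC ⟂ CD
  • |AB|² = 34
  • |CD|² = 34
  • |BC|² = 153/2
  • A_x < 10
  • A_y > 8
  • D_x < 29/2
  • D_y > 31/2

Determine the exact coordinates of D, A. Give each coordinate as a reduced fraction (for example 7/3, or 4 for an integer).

D = (19/2, 37/2)
A = (5, 11)

1. D_x = 19/2  [[BC ⟂ CD ⇒ 9/2x+15/2y-363/2=0] ∩ [|D−(29/2, 31/2)|²=34]]
2. D_y = 37/2  [[BC ⟂ CD ⇒ 9/2x+15/2y-363/2=0] ∩ [|D−(29/2, 31/2)|²=34]]
   so D = (19/2, 37/2)
3. A_x = 5  [[AB ⟂ BC ⇒ -9/2x-15/2y+105=0] ∩ [|A−(10, 8)|²=34]]
4. A_y = 11  [[AB ⟂ BC ⇒ -9/2x-15/2y+105=0] ∩ [|A−(10, 8)|²=34]]
   so A = (5, 11)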